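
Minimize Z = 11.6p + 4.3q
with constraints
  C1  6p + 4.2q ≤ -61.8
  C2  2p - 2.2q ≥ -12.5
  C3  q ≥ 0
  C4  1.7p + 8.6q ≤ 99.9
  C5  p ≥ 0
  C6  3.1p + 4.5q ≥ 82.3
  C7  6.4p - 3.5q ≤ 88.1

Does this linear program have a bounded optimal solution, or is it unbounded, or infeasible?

The boundaries 1.7p + 8.6q = 99.9 and 3.1p + 4.5q = 82.3 meet at (25823/1901, 16978/1901), but that point violates 6p + 4.2q ≤ -61.8. Every candidate vertex is excluded by some other constraint, so the feasible region is empty.

infeasible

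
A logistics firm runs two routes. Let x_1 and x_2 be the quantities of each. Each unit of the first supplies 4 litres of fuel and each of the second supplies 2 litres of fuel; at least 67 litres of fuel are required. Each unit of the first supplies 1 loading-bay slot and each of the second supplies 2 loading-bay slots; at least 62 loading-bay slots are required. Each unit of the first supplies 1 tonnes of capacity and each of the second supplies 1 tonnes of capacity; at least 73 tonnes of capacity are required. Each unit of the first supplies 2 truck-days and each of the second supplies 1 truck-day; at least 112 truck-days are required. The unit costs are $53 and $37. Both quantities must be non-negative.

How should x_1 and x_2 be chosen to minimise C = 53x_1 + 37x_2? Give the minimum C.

x_1 = 39, x_2 = 34, minimum C = 3325

Corner points and C = 53x_1 + 37x_2:
  (0, 112) → C = 4144
  (73, 0) → C = 3869
  (39, 34) → C = 3325
The feasible region is unbounded (it extends along (0, 1), (1, 0)), but C strictly increases along every unbounded feasible direction, so there is no improving ray and the minimum is attained at a vertex.

The optimum lies where x_1 + x_2 = 73 and 2x_1 + x_2 = 112.
Solving simultaneously gives x_1 = 39, x_2 = 34.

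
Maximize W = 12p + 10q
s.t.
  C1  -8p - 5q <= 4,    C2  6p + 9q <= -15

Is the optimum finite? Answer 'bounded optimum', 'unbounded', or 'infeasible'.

From the feasible point (13/14, -16/7), moving in the direction (9, -6) keeps every constraint satisfied while W increases without bound.

unbounded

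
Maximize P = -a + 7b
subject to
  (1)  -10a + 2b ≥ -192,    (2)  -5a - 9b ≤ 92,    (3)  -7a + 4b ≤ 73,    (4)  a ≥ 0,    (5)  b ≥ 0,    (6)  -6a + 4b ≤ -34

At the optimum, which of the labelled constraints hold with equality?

Corner points and P = -a + 7b:
  (96/5, 0) → P = -96/5
  (25, 29) → P = 178
  (17/3, 0) → P = -17/3

The maximum is at (25, 29). Substituting into each constraint, equality holds for (1) and (6); the remaining constraints have slack.

(1) and (6)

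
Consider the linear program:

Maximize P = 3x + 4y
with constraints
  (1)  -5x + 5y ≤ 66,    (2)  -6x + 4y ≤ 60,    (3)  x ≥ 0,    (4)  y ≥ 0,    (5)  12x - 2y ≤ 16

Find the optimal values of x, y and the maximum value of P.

Feasible corners and P = 3x + 4y:
  (0, 66/5) → P = 264/5
  (106/25, 436/25) → P = 2062/25
  (0, 0) → P = 0
  (4/3, 0) → P = 4

x = 106/25, y = 436/25, maximum P = 2062/25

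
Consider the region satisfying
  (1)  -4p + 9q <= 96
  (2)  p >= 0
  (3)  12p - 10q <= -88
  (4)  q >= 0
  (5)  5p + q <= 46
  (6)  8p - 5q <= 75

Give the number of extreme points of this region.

The feasible vertices (each the meet of two boundaries and inside every other half-plane) are:
  (0, 32/3)
  (42/17, 200/17)
  (0, 44/5)

3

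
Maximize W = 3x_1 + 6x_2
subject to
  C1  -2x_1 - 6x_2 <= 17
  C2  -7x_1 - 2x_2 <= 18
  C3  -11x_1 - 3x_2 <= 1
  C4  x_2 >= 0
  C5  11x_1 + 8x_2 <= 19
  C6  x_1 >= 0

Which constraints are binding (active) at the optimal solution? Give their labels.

Corner points and W = 3x_1 + 6x_2:
  (19/11, 0) → W = 57/11
  (0, 0) → W = 0
  (0, 19/8) → W = 57/4

The maximum is at (0, 19/8). Substituting into each constraint, equality holds for C5 and C6; the remaining constraints have slack.

C5 and C6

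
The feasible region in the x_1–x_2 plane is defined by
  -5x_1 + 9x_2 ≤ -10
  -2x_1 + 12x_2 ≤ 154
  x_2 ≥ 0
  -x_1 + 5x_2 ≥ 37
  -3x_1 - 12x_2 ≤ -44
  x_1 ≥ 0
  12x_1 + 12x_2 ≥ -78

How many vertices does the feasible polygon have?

Of the 21 pairwise boundary intersections, those satisfying every inequality are:
  (251/7, 395/21)
  (383/16, 195/16)
  (163, 40)

3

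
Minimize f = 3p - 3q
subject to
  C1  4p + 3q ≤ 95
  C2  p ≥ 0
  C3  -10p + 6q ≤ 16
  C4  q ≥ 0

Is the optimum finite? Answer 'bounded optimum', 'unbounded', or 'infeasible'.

bounded optimum

Extreme points and f = 3p - 3q:
  (29/3, 169/9) → f = -82/3
  (95/4, 0) → f = 285/4
  (0, 8/3) → f = -8
  (0, 0) → f = 0
The feasible region has finitely many vertices and no improving ray; the minimum is -82/3 at (29/3, 169/9).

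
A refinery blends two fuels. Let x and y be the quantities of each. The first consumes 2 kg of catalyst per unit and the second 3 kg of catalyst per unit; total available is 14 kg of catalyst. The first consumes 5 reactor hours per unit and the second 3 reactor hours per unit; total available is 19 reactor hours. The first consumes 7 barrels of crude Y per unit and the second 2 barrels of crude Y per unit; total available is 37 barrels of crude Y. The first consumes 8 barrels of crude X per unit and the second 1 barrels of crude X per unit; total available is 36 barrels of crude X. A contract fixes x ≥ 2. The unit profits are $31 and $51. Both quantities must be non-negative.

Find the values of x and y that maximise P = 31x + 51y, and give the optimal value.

x = 2, y = 3, maximum P = 215

The optimum lies where 5x + 3y = 19 and x = 2.
Solving simultaneously gives x = 2, y = 3.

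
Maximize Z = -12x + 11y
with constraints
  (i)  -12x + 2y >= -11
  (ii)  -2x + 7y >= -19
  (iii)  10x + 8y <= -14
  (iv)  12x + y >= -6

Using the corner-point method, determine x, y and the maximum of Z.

Extreme points and Z = -12x + 11y:
  (39/80, -103/40) → Z = -1367/40
  (15/29, -139/58) → Z = -1889/58
  (-23/86, -120/43) → Z = -1182/43
  (-17/43, -54/43) → Z = -390/43

The binding constraints are 10x + 8y = -14 and 12x + y = -6.
Solving simultaneously gives x = -17/43, y = -54/43.

x = -17/43, y = -54/43, maximum Z = -390/43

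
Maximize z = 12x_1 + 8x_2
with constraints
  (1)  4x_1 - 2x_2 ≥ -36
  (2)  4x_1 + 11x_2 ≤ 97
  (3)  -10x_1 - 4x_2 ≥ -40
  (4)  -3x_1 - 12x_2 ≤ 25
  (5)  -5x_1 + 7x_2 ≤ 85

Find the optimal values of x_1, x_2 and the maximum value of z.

Feasible corners and z = 12x_1 + 8x_2:
  (-241/27, 4/27) → z = -2860/27
  (-41/9, 80/9) → z = 148/9
  (26/47, 405/47) → z = 3552/47
  (-256/83, 825/83) → z = 3528/83
  (145/27, -185/54) → z = 1000/27

x_1 = 26/47, x_2 = 405/47, maximum z = 3552/47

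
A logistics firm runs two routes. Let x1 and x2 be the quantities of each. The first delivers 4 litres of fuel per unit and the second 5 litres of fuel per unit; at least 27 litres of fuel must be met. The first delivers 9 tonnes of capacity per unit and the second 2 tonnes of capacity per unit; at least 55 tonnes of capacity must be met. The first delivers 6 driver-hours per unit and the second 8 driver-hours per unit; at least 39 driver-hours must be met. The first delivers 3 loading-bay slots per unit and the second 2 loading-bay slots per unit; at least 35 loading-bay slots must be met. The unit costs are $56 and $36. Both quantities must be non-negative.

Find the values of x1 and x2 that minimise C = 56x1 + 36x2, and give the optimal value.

The feasible region is unbounded (it extends along (0, 1), (1, 0)), but C strictly increases along every unbounded feasible direction, so there is no improving ray and the minimum is attained at a vertex.

x1 = 10/3, x2 = 25/2, minimum C = 1910/3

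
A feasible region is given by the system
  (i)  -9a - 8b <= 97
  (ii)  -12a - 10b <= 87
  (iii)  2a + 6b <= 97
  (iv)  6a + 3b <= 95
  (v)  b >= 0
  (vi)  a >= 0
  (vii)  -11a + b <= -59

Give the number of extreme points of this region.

Intersecting each pair of boundary lines and keeping only the points that satisfy every inequality leaves:
  (93/10, 196/15)
  (451/68, 949/68)
  (95/6, 0)
  (59/11, 0)

4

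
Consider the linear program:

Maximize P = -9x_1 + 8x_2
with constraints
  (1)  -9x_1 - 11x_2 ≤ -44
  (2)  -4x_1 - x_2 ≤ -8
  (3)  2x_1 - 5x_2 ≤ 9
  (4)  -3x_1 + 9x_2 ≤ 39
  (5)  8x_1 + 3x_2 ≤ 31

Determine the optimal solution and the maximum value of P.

x_1 = 11/13, x_2 = 60/13, maximum P = 381/13

Vertices and P = -9x_1 + 8x_2:
  (44/35, 104/35) → P = 436/35
  (209/61, 73/61) → P = -1297/61
  (11/13, 60/13) → P = 381/13
  (2, 5) → P = 22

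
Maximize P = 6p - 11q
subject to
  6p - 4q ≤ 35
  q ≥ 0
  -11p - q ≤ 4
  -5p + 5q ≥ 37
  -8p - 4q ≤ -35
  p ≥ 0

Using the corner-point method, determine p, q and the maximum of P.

p = 9/20, q = 157/20, maximum P = -1673/20

The feasible region is unbounded (it extends along (0, 1), (2, 3)), but P strictly decreases along every unbounded feasible direction, so there is no improving ray and the maximum is attained at a vertex.

At the optimal vertex, -5p + 5q = 37 and -8p - 4q = -35.
Solving simultaneously gives p = 9/20, q = 157/20.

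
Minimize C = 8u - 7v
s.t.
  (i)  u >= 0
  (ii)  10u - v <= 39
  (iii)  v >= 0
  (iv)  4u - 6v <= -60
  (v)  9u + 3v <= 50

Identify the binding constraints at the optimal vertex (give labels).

(i) and (v)

Extreme points and C = 8u - 7v:
  (0, 10) → C = -70
  (0, 50/3) → C = -350/3
  (20/11, 370/33) → C = -2110/33

The minimum is at (0, 50/3). Substituting into each constraint, equality holds for (i) and (v); the remaining constraints have slack.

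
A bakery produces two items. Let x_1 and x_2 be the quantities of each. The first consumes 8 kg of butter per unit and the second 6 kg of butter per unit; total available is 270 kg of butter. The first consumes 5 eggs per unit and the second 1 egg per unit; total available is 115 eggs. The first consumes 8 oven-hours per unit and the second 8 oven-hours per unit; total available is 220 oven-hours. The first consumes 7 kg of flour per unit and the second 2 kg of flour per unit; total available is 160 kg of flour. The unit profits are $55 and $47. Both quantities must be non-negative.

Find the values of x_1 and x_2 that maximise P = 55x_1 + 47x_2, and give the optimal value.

x_1 = 21, x_2 = 13/2, maximum P = 2921/2

Extreme points and P = 55x_1 + 47x_2:
  (0, 0) → P = 0
  (0, 55/2) → P = 2585/2
  (160/7, 0) → P = 8800/7
  (21, 13/2) → P = 2921/2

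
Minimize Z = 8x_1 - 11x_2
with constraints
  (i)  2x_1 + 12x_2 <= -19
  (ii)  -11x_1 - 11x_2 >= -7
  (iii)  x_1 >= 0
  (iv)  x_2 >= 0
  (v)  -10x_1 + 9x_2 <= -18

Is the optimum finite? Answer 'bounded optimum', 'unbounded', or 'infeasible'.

infeasible

The boundaries 2x_1 + 12x_2 = -19 and -11x_1 - 11x_2 = -7 meet at (293/110, -223/110), but that point violates x_2 ≥ 0. Every candidate vertex is excluded by some other constraint, so the feasible region is empty.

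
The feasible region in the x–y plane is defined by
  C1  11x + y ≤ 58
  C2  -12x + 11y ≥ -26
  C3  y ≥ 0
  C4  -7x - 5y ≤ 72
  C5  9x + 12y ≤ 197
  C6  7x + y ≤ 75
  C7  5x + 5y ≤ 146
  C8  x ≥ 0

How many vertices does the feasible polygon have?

5

Pairwise boundary intersections that survive every other constraint:
  (664/133, 410/133)
  (499/123, 1645/123)
  (13/6, 0)
  (0, 0)
  (0, 197/12)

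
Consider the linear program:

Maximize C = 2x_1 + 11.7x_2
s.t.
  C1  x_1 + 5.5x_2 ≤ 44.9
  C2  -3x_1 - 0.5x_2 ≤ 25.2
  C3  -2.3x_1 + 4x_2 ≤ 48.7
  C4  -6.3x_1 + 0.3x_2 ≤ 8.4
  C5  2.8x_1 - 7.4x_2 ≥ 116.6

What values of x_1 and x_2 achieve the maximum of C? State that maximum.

The feasible region is unbounded (it extends along (11, -2), (1, -6)), but C strictly decreases along every unbounded feasible direction, so there is no improving ray and the maximum is attained at a vertex.

The binding constraints are x_1 + 5.5x_2 = 44.9 and 2.8x_1 - 7.4x_2 = 116.6.
Solving simultaneously gives x_1 = 427/10, x_2 = 2/5.

x_1 = 42.7, x_2 = 0.4, maximum C = 90.08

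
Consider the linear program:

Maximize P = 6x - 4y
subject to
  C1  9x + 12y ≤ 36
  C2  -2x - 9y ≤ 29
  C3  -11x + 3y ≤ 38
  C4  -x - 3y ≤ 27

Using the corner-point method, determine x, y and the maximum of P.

Feasible corners and P = 6x - 4y:
  (224/19, -111/19) → P = 1788/19
  (-116/53, 246/53) → P = -1680/53
  (-143/35, -81/35) → P = -534/35

At the optimal vertex, 9x + 12y = 36 and -2x - 9y = 29.
Solving simultaneously gives x = 224/19, y = -111/19.

x = 224/19, y = -111/19, maximum P = 1788/19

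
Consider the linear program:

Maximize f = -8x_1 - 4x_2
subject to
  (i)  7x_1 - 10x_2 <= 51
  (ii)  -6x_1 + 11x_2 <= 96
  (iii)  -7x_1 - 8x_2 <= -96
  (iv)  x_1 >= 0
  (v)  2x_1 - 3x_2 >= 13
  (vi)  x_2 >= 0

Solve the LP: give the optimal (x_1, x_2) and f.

x_1 = 392/37, x_2 = 101/37, maximum f = -3540/37

The optimum lies where -7x_1 - 8x_2 = -96 and 2x_1 - 3x_2 = 13.
Solving simultaneously gives x_1 = 392/37, x_2 = 101/37.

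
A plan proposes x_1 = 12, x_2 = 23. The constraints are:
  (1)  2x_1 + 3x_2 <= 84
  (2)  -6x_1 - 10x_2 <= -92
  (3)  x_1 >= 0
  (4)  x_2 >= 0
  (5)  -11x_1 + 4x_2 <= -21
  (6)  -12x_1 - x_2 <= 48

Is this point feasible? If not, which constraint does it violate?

not feasible — violates (1)

Constraint (1): 2x_1 + 3x_2 = 93, which is not ≤ 84. All other constraints are satisfied.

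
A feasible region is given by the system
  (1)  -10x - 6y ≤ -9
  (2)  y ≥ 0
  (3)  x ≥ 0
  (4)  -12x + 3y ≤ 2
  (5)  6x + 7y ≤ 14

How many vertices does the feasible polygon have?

4

Pairwise boundary intersections that survive every other constraint:
  (9/10, 0)
  (5/34, 64/51)
  (7/3, 0)
  (14/51, 30/17)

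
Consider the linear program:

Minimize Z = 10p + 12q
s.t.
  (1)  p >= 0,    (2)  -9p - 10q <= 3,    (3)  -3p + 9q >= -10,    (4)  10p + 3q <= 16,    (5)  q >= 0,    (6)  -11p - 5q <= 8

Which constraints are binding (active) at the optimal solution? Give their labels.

(1) and (5)

Feasible corners and Z = 10p + 12q:
  (0, 16/3) → Z = 64
  (0, 0) → Z = 0
  (8/5, 0) → Z = 16

The minimum is at (0, 0). Substituting into each constraint, equality holds for (1) and (5); the remaining constraints have slack.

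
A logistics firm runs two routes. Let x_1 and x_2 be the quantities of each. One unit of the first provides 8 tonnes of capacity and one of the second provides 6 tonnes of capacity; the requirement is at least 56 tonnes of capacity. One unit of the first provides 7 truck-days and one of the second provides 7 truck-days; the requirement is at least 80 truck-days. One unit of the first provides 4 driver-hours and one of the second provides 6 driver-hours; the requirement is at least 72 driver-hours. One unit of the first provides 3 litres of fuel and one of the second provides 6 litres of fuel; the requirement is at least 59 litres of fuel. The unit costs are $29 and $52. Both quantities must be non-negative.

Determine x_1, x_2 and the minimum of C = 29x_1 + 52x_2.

The feasible region is unbounded (it extends along (0, 1), (1, 0)), but C strictly increases along every unbounded feasible direction, so there is no improving ray and the minimum is attained at a vertex.

The binding constraints are 4x_1 + 6x_2 = 72 and 3x_1 + 6x_2 = 59.
Solving simultaneously gives x_1 = 13, x_2 = 10/3.

x_1 = 13, x_2 = 10/3, minimum C = 1651/3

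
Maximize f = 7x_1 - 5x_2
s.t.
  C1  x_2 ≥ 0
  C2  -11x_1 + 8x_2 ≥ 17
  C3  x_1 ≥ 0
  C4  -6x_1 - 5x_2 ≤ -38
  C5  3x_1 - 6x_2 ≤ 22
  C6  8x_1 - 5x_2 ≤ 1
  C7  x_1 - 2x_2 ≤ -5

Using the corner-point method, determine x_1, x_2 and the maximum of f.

x_1 = 31/3, x_2 = 49/3, maximum f = -28/3

Extreme points and f = 7x_1 - 5x_2:
  (219/103, 520/103) → f = -1067/103
  (31/3, 49/3) → f = -28/3
  (0, 38/5) → f = -38
The feasible region is unbounded (it extends along (0, 1), (5, 8)), but f strictly decreases along every unbounded feasible direction, so there is no improving ray and the maximum is attained at a vertex.

At the optimal vertex, -11x_1 + 8x_2 = 17 and 8x_1 - 5x_2 = 1.
Solving simultaneously gives x_1 = 31/3, x_2 = 49/3.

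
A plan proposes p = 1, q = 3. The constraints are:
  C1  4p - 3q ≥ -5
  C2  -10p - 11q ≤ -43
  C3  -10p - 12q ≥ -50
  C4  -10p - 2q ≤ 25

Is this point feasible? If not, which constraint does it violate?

feasible

C1: -5 ≥ -5 ✓
C2: -43 ≤ -43 ✓
C3: -46 ≥ -50 ✓
C4: -16 ≤ 25 ✓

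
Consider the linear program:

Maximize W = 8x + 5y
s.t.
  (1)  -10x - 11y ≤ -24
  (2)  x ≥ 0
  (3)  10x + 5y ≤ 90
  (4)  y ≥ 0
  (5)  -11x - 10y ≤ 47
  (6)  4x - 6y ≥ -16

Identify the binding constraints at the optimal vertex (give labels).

Vertices and W = 8x + 5y:
  (0, 24/11) → W = 120/11
  (12/5, 0) → W = 96/5
  (0, 8/3) → W = 40/3
  (9, 0) → W = 72
  (23/4, 13/2) → W = 157/2

The maximum is at (23/4, 13/2). Substituting into each constraint, equality holds for (3) and (6); the remaining constraints have slack.

(3) and (6)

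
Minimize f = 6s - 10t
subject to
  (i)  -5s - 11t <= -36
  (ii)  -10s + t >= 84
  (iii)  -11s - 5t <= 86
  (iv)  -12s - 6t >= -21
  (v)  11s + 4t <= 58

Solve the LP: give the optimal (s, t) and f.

Corner points and f = 6s - 10t:
  (-888/115, 156/23) → f = -13128/115
  (-563/48, 413/48) → f = -1877/12
  (-161/24, 203/12) → f = -2513/12
  (-207/2, 421/2) → f = -2726

The binding constraints are -11s - 5t = 86 and -12s - 6t = -21.
Solving simultaneously gives s = -207/2, t = 421/2.

s = -207/2, t = 421/2, minimum f = -2726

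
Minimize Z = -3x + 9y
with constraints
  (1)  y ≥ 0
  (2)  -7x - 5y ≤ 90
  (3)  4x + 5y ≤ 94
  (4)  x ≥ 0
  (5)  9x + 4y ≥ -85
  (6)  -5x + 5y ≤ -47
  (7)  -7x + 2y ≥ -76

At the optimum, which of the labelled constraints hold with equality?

(1) and (7)

Extreme points and Z = -3x + 9y:
  (47/5, 0) → Z = -141/5
  (76/7, 0) → Z = -228/7
  (286/25, 51/25) → Z = -399/25

The minimum is at (76/7, 0). Substituting into each constraint, equality holds for (1) and (7); the remaining constraints have slack.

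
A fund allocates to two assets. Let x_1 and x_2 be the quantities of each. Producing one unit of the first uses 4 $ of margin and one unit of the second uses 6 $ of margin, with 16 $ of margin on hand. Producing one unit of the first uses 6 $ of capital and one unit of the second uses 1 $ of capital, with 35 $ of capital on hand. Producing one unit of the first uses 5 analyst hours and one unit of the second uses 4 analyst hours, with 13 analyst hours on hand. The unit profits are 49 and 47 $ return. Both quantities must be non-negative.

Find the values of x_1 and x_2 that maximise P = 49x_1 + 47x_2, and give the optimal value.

The optimum lies where 4x_1 + 6x_2 = 16 and 5x_1 + 4x_2 = 13.
Solving simultaneously gives x_1 = 1, x_2 = 2.

x_1 = 1, x_2 = 2, maximum P = 143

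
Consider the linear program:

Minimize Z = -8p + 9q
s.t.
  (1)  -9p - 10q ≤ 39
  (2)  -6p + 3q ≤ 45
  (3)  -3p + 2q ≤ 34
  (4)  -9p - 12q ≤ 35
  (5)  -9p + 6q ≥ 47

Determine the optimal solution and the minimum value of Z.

p = -43/9, q = 2/3, minimum Z = 398/9

Corner points and Z = -8p + 9q:
  (4, 23) → Z = 175
  (-215/33, 65/33) → Z = 2305/33
  (-43/9, 2/3) → Z = 398/9
The feasible region is unbounded (it extends along (2, 3)), but Z strictly increases along every unbounded feasible direction, so there is no improving ray and the minimum is attained at a vertex.

The binding constraints are -9p - 12q = 35 and -9p + 6q = 47.
Solving simultaneously gives p = -43/9, q = 2/3.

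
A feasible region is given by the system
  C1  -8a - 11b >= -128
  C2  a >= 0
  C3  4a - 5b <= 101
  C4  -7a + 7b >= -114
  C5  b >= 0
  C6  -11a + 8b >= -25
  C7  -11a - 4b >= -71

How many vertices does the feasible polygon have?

Of the 21 pairwise boundary intersections, those satisfying every inequality are:
  (0, 128/11)
  (269/89, 840/89)
  (0, 0)
  (25/11, 0)
  (167/33, 23/6)

5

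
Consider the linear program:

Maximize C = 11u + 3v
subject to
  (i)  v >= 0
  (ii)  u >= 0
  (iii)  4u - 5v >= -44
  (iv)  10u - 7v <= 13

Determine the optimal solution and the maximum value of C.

u = 373/22, v = 246/11, maximum C = 5579/22

Extreme points and C = 11u + 3v:
  (0, 0) → C = 0
  (13/10, 0) → C = 143/10
  (0, 44/5) → C = 132/5
  (373/22, 246/11) → C = 5579/22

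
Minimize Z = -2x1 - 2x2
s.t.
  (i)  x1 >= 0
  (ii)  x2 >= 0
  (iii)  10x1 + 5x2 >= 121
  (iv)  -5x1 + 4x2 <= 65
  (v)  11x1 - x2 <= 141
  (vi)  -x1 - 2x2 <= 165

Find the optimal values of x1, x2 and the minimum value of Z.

x1 = 629/39, x2 = 1420/39, minimum Z = -1366/13

Vertices and Z = -2x1 - 2x2:
  (121/10, 0) → Z = -121/5
  (141/11, 0) → Z = -282/11
  (159/65, 251/13) → Z = -2828/65
  (629/39, 1420/39) → Z = -1366/13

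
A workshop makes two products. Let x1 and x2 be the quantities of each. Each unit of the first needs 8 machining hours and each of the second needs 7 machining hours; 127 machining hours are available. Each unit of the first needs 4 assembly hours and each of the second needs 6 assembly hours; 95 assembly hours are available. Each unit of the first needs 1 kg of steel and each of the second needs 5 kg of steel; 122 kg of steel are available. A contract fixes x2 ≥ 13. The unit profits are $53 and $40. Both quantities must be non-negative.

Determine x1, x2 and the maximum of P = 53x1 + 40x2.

x1 = 17/4, x2 = 13, maximum P = 2981/4

Vertices and P = 53x1 + 40x2:
  (0, 95/6) → P = 1900/3
  (0, 13) → P = 520
  (17/4, 13) → P = 2981/4

At the optimal vertex, 4x1 + 6x2 = 95 and x2 = 13.
Solving simultaneously gives x1 = 17/4, x2 = 13.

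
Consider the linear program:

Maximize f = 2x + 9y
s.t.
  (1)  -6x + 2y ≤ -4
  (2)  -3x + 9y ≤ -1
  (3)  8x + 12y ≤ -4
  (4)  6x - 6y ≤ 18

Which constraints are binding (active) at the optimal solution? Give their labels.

Vertices and f = 2x + 9y:
  (5/11, -7/11) → f = -53/11
  (-1/2, -7/2) → f = -65/2
  (8/5, -7/5) → f = -47/5

The maximum is at (5/11, -7/11). Substituting into each constraint, equality holds for (1) and (3); the remaining constraints have slack.

(1) and (3)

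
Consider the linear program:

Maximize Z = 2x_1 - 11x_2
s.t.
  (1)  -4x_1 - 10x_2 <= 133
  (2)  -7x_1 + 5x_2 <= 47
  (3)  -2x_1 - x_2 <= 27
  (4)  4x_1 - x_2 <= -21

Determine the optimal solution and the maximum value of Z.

Corner points and Z = 2x_1 - 11x_2:
  (-137/16, -79/8) → Z = 183/2
  (-343/44, -112/11) → Z = 2121/22
  (-182/17, -95/17) → Z = 681/17
  (-58/13, 41/13) → Z = -567/13

The binding constraints are -4x_1 - 10x_2 = 133 and 4x_1 - x_2 = -21.
Solving simultaneously gives x_1 = -343/44, x_2 = -112/11.

x_1 = -343/44, x_2 = -112/11, maximum Z = 2121/22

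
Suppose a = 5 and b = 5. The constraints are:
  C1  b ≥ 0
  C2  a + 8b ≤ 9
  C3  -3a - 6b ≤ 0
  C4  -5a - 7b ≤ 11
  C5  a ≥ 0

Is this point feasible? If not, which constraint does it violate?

not feasible — violates C2

Constraint C2: a + 8b = 45, which is not ≤ 9. All other constraints are satisfied.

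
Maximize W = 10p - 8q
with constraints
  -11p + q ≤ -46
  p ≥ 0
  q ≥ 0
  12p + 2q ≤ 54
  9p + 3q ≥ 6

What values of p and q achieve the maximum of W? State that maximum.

At the optimal vertex, q = 0 and 12p + 2q = 54.
Solving simultaneously gives p = 9/2, q = 0.

p = 9/2, q = 0, maximum W = 45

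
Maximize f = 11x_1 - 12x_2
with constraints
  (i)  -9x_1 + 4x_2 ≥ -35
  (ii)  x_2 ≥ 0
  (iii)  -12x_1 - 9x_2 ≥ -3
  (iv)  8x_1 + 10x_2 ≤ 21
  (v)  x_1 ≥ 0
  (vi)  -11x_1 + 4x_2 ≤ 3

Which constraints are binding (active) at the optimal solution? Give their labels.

Corner points and f = 11x_1 - 12x_2:
  (1/4, 0) → f = 11/4
  (0, 0) → f = 0
  (0, 1/3) → f = -4

The maximum is at (1/4, 0). Substituting into each constraint, equality holds for (ii) and (iii); the remaining constraints have slack.

(ii) and (iii)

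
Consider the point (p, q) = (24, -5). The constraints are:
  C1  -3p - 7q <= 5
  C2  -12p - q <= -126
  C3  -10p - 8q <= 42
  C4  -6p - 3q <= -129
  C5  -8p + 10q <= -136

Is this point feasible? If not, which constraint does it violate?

feasible

C1: -37 ≤ 5 ✓
C2: -283 ≤ -126 ✓
C3: -200 ≤ 42 ✓
C4: -129 ≤ -129 ✓
C5: -242 ≤ -136 ✓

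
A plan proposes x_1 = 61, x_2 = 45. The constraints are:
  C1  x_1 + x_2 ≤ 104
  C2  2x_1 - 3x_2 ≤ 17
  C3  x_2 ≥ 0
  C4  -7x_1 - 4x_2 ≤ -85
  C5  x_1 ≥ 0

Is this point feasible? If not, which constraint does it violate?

Constraint C1: x_1 + x_2 = 106, which is not ≤ 104. All other constraints are satisfied.

not feasible — violates C1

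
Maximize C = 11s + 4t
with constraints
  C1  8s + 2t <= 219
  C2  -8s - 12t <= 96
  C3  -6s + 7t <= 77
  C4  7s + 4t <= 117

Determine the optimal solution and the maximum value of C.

s = 447/13, t = -402/13, maximum C = 3309/13

Feasible corners and C = 11s + 4t:
  (-399/32, 5/16) → C = -4349/32
  (447/13, -402/13) → C = 3309/13
  (7, 17) → C = 145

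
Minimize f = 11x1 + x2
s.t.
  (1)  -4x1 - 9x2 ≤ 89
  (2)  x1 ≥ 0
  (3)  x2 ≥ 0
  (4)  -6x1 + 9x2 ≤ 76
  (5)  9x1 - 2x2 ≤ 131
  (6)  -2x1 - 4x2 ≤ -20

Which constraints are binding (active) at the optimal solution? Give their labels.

(2) and (6)

Extreme points and f = 11x1 + x2:
  (0, 76/9) → f = 76/9
  (0, 5) → f = 5
  (131/9, 0) → f = 1441/9
  (10, 0) → f = 110
  (1331/69, 490/23) → f = 16111/69

The minimum is at (0, 5). Substituting into each constraint, equality holds for (2) and (6); the remaining constraints have slack.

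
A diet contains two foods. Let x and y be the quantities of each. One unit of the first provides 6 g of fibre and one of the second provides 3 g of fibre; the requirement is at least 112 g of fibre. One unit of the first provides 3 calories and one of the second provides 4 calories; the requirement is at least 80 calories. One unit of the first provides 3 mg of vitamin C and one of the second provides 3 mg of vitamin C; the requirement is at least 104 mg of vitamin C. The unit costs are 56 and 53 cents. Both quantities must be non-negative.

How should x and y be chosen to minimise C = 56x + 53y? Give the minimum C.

The feasible region is unbounded (it extends along (0, 1), (1, 0)), but C strictly increases along every unbounded feasible direction, so there is no improving ray and the minimum is attained at a vertex.

The binding constraints are 6x + 3y = 112 and 3x + 3y = 104.
Solving simultaneously gives x = 8/3, y = 32.

x = 8/3, y = 32, minimum C = 5536/3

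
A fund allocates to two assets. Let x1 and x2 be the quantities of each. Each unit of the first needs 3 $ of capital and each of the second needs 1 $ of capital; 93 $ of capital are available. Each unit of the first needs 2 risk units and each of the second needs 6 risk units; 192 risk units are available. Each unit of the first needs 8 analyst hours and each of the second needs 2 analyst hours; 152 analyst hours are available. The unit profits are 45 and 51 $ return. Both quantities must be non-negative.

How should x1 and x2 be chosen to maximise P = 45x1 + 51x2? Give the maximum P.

Feasible corners and P = 45x1 + 51x2:
  (0, 0) → P = 0
  (0, 32) → P = 1632
  (19, 0) → P = 855
  (12, 28) → P = 1968

The optimum lies where 2x1 + 6x2 = 192 and 8x1 + 2x2 = 152.
Solving simultaneously gives x1 = 12, x2 = 28.

x1 = 12, x2 = 28, maximum P = 1968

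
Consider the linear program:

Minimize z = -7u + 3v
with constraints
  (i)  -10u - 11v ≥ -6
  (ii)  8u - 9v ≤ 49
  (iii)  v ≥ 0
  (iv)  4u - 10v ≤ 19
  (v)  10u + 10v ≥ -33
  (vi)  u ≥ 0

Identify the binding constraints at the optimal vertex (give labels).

(i) and (iii)

Vertices and z = -7u + 3v:
  (3/5, 0) → z = -21/5
  (0, 6/11) → z = 18/11
  (0, 0) → z = 0

The minimum is at (3/5, 0). Substituting into each constraint, equality holds for (i) and (iii); the remaining constraints have slack.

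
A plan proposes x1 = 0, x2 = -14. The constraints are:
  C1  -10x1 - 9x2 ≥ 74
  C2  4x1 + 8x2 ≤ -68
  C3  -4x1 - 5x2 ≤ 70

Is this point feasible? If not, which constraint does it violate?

C1: 126 ≥ 74 ✓
C2: -112 ≤ -68 ✓
C3: 70 ≤ 70 ✓

feasible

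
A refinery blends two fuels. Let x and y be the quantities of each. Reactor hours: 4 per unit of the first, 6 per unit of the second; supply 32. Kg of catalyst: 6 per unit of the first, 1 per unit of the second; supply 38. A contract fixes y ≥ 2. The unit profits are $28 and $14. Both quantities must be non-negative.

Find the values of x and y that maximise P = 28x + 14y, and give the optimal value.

x = 5, y = 2, maximum P = 168

Vertices and P = 28x + 14y:
  (0, 16/3) → P = 224/3
  (0, 2) → P = 28
  (5, 2) → P = 168

The optimum lies where 4x + 6y = 32 and y = 2.
Solving simultaneously gives x = 5, y = 2.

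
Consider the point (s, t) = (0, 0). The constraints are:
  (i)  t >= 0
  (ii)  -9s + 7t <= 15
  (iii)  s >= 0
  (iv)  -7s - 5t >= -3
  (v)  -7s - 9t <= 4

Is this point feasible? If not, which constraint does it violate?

feasible

(i): 0 ≥ 0 ✓
(ii): 0 ≤ 15 ✓
(iii): 0 ≥ 0 ✓
(iv): 0 ≥ -3 ✓
(v): 0 ≤ 4 ✓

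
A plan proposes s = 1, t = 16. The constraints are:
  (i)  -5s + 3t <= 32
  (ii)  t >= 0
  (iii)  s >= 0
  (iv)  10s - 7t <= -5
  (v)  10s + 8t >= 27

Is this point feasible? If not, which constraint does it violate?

not feasible — violates (i)

Constraint (i): -5s + 3t = 43, which is not ≤ 32. All other constraints are satisfied.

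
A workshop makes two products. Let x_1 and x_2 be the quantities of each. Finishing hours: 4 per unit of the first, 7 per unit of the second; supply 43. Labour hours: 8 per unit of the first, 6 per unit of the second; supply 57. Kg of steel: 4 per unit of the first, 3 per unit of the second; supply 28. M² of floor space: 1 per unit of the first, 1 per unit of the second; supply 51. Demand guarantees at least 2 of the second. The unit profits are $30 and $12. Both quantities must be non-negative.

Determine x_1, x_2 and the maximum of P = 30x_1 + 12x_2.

Vertices and P = 30x_1 + 12x_2:
  (0, 43/7) → P = 516/7
  (0, 2) → P = 24
  (67/16, 15/4) → P = 1365/8
  (11/2, 2) → P = 189

x_1 = 11/2, x_2 = 2, maximum P = 189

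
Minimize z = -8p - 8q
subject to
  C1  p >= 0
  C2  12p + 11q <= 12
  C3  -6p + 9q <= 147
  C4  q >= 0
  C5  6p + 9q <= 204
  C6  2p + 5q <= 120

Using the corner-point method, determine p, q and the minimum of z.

Corner points and z = -8p - 8q:
  (0, 12/11) → z = -96/11
  (0, 0) → z = 0
  (1, 0) → z = -8

p = 0, q = 12/11, minimum z = -96/11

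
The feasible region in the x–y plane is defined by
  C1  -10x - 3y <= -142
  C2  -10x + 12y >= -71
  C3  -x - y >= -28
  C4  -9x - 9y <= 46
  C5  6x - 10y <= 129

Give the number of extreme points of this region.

Intersecting each pair of boundary lines and keeping only the points that satisfy every inequality leaves:
  (639/50, 71/15)
  (58/7, 138/7)
  (37/2, 19/2)

3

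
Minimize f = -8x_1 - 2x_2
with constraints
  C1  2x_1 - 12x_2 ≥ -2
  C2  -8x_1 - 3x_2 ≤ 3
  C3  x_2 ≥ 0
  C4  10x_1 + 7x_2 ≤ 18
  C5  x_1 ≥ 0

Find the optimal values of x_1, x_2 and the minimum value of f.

x_1 = 9/5, x_2 = 0, minimum f = -72/5

Corner points and f = -8x_1 - 2x_2:
  (101/67, 28/67) → f = -864/67
  (0, 1/6) → f = -1/3
  (9/5, 0) → f = -72/5
  (0, 0) → f = 0

At the optimal vertex, x_2 = 0 and 10x_1 + 7x_2 = 18.
Solving simultaneously gives x_1 = 9/5, x_2 = 0.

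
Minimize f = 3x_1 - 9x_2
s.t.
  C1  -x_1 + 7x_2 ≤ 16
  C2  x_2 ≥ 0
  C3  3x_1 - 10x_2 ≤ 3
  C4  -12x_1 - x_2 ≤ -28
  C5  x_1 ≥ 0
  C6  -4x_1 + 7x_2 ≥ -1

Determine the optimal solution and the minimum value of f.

Feasible corners and f = 3x_1 - 9x_2:
  (36/17, 44/17) → f = -288/17
  (17/3, 65/21) → f = -76/7
  (197/88, 25/22) → f = -309/88

The binding constraints are -x_1 + 7x_2 = 16 and -12x_1 - x_2 = -28.
Solving simultaneously gives x_1 = 36/17, x_2 = 44/17.

x_1 = 36/17, x_2 = 44/17, minimum f = -288/17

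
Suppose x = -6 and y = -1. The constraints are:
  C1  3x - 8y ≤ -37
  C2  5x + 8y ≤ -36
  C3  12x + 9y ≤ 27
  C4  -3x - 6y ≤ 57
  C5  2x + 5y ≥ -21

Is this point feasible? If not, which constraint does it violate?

Constraint C1: 3x - 8y = -10, which is not ≤ -37. All other constraints are satisfied.

not feasible — violates C1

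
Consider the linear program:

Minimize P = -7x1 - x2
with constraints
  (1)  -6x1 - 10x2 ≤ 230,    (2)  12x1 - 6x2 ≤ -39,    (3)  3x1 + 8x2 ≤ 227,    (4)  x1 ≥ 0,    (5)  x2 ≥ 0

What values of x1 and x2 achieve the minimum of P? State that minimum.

x1 = 175/19, x2 = 947/38, minimum P = -3397/38

Extreme points and P = -7x1 - x2:
  (175/19, 947/38) → P = -3397/38
  (0, 13/2) → P = -13/2
  (0, 227/8) → P = -227/8

The optimum lies where 12x1 - 6x2 = -39 and 3x1 + 8x2 = 227.
Solving simultaneously gives x1 = 175/19, x2 = 947/38.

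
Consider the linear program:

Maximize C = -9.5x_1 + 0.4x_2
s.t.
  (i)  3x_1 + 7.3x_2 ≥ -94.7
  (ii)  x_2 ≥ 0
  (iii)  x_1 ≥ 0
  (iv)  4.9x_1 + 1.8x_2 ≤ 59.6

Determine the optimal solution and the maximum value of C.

Vertices and C = -9.5x_1 + 0.4x_2:
  (0, 0) → C = 0
  (596/49, 0) → C = -5662/49
  (0, 298/9) → C = 596/45

The optimum lies where x_1 = 0 and 4.9x_1 + 1.8x_2 = 59.6.
Solving simultaneously gives x_1 = 0, x_2 = 298/9.

x_1 = 0, x_2 = 298/9, maximum C = 596/45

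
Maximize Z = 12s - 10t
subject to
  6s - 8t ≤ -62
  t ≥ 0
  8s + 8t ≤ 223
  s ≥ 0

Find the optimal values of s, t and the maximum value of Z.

Corner points and Z = 12s - 10t:
  (23/2, 131/8) → Z = -103/4
  (0, 31/4) → Z = -155/2
  (0, 223/8) → Z = -1115/4

The optimum lies where 6s - 8t = -62 and 8s + 8t = 223.
Solving simultaneously gives s = 23/2, t = 131/8.

s = 23/2, t = 131/8, maximum Z = -103/4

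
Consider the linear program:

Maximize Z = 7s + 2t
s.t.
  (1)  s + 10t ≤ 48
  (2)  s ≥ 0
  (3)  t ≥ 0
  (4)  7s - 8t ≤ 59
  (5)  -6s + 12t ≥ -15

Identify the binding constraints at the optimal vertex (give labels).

(1) and (5)

Corner points and Z = 7s + 2t:
  (0, 24/5) → Z = 48/5
  (121/12, 91/24) → Z = 469/6
  (0, 0) → Z = 0
  (5/2, 0) → Z = 35/2

The maximum is at (121/12, 91/24). Substituting into each constraint, equality holds for (1) and (5); the remaining constraints have slack.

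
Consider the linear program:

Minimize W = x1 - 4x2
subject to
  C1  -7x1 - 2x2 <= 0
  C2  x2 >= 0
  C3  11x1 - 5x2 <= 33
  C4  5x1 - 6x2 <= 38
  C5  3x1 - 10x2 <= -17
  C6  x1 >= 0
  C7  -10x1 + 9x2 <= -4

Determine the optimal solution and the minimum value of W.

x1 = 277/49, x2 = 286/49, minimum W = -867/49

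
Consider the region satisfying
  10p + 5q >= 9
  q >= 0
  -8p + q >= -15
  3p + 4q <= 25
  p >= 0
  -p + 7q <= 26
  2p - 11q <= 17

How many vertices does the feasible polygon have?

5

Of the 21 pairwise boundary intersections, those satisfying every inequality are:
  (9/10, 0)
  (0, 9/5)
  (15/8, 0)
  (131/55, 223/55)
  (0, 26/7)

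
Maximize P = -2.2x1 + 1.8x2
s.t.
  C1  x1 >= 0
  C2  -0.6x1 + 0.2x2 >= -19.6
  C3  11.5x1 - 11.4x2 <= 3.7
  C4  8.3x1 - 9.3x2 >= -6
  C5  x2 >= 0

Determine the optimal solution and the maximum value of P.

Vertices and P = -2.2x1 + 1.8x2:
  (0, 20/31) → P = 36/31
  (0, 0) → P = 0
  (3427/411, 9971/1233) → P = -7784/2055
  (37/115, 0) → P = -407/575

The optimum lies where x1 = 0 and 8.3x1 - 9.3x2 = -6.
Solving simultaneously gives x1 = 0, x2 = 20/31.

x1 = 0, x2 = 20/31, maximum P = 36/31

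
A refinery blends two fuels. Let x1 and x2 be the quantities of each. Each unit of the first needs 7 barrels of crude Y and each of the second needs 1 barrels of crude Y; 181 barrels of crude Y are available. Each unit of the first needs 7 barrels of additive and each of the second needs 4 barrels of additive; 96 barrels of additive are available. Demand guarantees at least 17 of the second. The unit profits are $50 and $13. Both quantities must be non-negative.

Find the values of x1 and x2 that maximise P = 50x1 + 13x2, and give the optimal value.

Feasible corners and P = 50x1 + 13x2:
  (0, 24) → P = 312
  (0, 17) → P = 221
  (4, 17) → P = 421

At the optimal vertex, 7x1 + 4x2 = 96 and x2 = 17.
Solving simultaneously gives x1 = 4, x2 = 17.

x1 = 4, x2 = 17, maximum P = 421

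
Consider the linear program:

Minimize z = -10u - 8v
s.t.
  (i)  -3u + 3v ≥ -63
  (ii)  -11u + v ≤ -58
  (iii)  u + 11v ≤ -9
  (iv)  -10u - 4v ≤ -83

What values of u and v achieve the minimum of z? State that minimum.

Feasible corners and z = -10u - 8v:
  (37/2, -5/2) → z = -165
  (167/14, -127/14) → z = -327/7
  (949/106, -173/106) → z = -4053/53

At the optimal vertex, -3u + 3v = -63 and u + 11v = -9.
Solving simultaneously gives u = 37/2, v = -5/2.

u = 37/2, v = -5/2, minimum z = -165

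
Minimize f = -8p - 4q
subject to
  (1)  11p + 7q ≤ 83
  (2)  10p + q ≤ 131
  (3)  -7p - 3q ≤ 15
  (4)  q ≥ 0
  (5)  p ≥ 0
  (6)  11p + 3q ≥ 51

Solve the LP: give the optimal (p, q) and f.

Vertices and f = -8p - 4q:
  (83/11, 0) → f = -664/11
  (27/11, 8) → f = -568/11
  (51/11, 0) → f = -408/11

p = 83/11, q = 0, minimum f = -664/11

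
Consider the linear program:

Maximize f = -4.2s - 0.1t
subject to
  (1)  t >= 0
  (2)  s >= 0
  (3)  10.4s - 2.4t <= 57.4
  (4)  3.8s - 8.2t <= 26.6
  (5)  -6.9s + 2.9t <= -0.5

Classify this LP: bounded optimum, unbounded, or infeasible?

bounded optimum

Extreme points and f = -4.2s - 0.1t:
  (287/52, 0) → f = -6027/260
  (5/69, 0) → f = -7/23
  (8263/680, 19543/680) → f = -366589/6800
The feasible region has finitely many vertices and no improving ray; the maximum is -7/23 at (5/69, 0).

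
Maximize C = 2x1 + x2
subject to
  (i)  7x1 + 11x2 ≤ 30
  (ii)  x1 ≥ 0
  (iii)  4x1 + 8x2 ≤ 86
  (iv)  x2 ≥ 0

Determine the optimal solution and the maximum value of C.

x1 = 30/7, x2 = 0, maximum C = 60/7

Feasible corners and C = 2x1 + x2:
  (0, 30/11) → C = 30/11
  (30/7, 0) → C = 60/7
  (0, 0) → C = 0

The binding constraints are 7x1 + 11x2 = 30 and x2 = 0.
Solving simultaneously gives x1 = 30/7, x2 = 0.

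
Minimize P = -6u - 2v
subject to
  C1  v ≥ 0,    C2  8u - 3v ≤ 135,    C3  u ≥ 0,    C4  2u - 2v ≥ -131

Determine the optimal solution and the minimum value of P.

u = 663/10, v = 659/5, minimum P = -3307/5

Vertices and P = -6u - 2v:
  (135/8, 0) → P = -405/4
  (0, 0) → P = 0
  (663/10, 659/5) → P = -3307/5
  (0, 131/2) → P = -131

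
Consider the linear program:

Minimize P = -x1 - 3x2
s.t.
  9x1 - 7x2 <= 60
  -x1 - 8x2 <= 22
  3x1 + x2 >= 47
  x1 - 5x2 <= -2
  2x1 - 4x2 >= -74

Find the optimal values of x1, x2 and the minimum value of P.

x1 = 379/11, x2 = 393/11, minimum P = -1558/11

Vertices and P = -x1 - 3x2:
  (389/30, 81/10) → P = -559/15
  (379/11, 393/11) → P = -1558/11
  (57/7, 158/7) → P = -531/7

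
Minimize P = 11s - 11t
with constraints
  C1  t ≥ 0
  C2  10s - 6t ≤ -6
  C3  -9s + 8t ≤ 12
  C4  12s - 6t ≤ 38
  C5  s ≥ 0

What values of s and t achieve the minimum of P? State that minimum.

Corner points and P = 11s - 11t:
  (12/13, 33/13) → P = -231/13
  (0, 1) → P = -11
  (0, 3/2) → P = -33/2

s = 12/13, t = 33/13, minimum P = -231/13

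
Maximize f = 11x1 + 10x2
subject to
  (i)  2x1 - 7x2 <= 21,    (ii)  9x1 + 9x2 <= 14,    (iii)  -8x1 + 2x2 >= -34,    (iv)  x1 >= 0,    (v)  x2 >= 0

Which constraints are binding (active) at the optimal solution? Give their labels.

(ii) and (v)

Extreme points and f = 11x1 + 10x2:
  (0, 14/9) → f = 140/9
  (14/9, 0) → f = 154/9
  (0, 0) → f = 0

The maximum is at (14/9, 0). Substituting into each constraint, equality holds for (ii) and (v); the remaining constraints have slack.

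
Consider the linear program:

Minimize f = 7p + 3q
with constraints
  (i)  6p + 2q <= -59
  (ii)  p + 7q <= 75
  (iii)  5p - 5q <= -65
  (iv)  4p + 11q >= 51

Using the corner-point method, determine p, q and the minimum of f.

Vertices and f = 7p + 3q:
  (-563/40, 509/40) → f = -1207/20
  (-751/58, 271/29) → f = -3631/58
  (-468/17, 249/17) → f = -2529/17

The binding constraints are p + 7q = 75 and 4p + 11q = 51.
Solving simultaneously gives p = -468/17, q = 249/17.

p = -468/17, q = 249/17, minimum f = -2529/17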